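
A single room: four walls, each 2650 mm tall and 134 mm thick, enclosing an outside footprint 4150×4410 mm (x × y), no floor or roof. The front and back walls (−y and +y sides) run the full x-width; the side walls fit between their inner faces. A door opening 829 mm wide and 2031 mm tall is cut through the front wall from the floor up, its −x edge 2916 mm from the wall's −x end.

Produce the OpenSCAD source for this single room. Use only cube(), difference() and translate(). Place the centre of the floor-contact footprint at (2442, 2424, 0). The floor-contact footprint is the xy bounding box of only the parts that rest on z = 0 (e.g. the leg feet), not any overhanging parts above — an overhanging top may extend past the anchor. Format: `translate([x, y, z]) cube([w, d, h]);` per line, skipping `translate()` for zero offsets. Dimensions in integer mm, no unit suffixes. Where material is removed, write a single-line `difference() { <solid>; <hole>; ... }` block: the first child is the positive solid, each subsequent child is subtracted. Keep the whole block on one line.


difference() { translate([367, 219, 0]) cube([4150, 134, 2650]); translate([3283, 219, 0]) cube([829, 134, 2031]); }
translate([367, 4495, 0]) cube([4150, 134, 2650]);
translate([367, 353, 0]) cube([134, 4142, 2650]);
translate([4383, 353, 0]) cube([134, 4142, 2650]);


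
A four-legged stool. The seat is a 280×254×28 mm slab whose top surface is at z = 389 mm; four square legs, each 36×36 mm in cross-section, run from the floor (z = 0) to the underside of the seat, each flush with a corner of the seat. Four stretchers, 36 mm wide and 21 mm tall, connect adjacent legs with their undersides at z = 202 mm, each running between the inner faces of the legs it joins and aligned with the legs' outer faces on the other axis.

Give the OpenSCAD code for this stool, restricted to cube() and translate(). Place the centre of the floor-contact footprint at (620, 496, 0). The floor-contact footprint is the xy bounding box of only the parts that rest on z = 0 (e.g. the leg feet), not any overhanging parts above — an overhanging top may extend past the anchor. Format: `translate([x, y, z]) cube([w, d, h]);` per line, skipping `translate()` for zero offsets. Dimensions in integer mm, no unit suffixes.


// leg_h = 389 - 28 = 361
// stretcher span = 280 - 2*36 = 208
translate([480, 369, 361]) cube([280, 254, 28]);
translate([480, 369, 0]) cube([36, 36, 361]);
translate([724, 369, 0]) cube([36, 36, 361]);
translate([480, 587, 0]) cube([36, 36, 361]);
translate([724, 587, 0]) cube([36, 36, 361]);
translate([516, 369, 202]) cube([208, 36, 21]);
translate([516, 587, 202]) cube([208, 36, 21]);
translate([480, 405, 202]) cube([36, 182, 21]);
translate([724, 405, 202]) cube([36, 182, 21]);


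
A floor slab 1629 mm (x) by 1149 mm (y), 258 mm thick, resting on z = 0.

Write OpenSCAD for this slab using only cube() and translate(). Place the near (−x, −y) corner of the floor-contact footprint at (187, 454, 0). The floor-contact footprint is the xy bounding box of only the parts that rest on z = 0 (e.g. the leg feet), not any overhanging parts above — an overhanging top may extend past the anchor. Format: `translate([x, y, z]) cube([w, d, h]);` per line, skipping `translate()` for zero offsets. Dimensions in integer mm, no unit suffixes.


translate([187, 454, 0]) cube([1629, 1149, 258]);


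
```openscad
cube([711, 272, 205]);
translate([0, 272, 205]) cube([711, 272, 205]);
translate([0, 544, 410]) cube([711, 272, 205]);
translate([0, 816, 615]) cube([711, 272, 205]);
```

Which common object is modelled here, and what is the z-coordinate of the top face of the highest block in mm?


A staircase. The total rise is 820 mm.

4 identical blocks, each offset up and back from the previous — a staircase. Each step is 205 mm tall and there are 4 of them, so the total rise is 4 × 205 = 820 mm.


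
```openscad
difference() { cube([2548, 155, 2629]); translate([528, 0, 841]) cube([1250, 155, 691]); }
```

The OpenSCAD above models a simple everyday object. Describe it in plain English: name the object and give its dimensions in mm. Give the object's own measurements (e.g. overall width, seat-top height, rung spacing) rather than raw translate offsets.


A wall 2548 mm long (x), 155 mm thick (y), 2629 mm tall, with a rectangular window opening cut through it. The opening is 1250 mm wide and 691 mm tall; its sill is at z = 841 mm and its near (−x) edge is 528 mm from the wall's −x end. The opening passes through the full wall thickness.


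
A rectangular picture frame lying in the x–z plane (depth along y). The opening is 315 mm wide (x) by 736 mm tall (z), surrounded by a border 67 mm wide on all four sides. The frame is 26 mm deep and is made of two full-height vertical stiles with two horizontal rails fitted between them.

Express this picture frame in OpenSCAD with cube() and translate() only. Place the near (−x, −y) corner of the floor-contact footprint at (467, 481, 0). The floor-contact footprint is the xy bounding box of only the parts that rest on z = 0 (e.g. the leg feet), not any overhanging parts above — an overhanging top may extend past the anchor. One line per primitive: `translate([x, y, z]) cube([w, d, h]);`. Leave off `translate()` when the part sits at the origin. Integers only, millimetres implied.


translate([467, 481, 0]) cube([67, 26, 870]);
translate([849, 481, 0]) cube([67, 26, 870]);
translate([534, 481, 0]) cube([315, 26, 67]);
translate([534, 481, 803]) cube([315, 26, 67]);


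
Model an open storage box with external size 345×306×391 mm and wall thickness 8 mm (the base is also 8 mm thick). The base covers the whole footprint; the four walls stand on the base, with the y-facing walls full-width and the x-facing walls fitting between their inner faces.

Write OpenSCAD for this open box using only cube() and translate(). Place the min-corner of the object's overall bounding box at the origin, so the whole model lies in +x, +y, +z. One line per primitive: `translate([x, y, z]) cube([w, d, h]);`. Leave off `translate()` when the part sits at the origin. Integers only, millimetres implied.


cube([345, 306, 8]);
translate([0, 0, 8]) cube([345, 8, 383]);
translate([0, 298, 8]) cube([345, 8, 383]);
translate([0, 8, 8]) cube([8, 290, 383]);
translate([337, 8, 8]) cube([8, 290, 383]);


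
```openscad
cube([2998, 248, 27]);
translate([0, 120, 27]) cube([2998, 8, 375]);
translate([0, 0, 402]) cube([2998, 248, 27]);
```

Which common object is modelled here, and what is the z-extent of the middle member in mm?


An I-beam. The web height is 375 mm.

Two wide flanges with a thin centred web — an I-beam. Overall 429 mm minus two 27 mm flanges gives a web of 429 − 2·27 = 375 mm.


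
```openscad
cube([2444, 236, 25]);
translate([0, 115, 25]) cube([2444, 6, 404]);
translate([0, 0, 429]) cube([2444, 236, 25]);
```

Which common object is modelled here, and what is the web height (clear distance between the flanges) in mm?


An I-beam. The web height is 404 mm.

Two wide flanges with a thin centred web — an I-beam. Overall 454 mm minus two 25 mm flanges gives a web of 454 − 2·25 = 404 mm.


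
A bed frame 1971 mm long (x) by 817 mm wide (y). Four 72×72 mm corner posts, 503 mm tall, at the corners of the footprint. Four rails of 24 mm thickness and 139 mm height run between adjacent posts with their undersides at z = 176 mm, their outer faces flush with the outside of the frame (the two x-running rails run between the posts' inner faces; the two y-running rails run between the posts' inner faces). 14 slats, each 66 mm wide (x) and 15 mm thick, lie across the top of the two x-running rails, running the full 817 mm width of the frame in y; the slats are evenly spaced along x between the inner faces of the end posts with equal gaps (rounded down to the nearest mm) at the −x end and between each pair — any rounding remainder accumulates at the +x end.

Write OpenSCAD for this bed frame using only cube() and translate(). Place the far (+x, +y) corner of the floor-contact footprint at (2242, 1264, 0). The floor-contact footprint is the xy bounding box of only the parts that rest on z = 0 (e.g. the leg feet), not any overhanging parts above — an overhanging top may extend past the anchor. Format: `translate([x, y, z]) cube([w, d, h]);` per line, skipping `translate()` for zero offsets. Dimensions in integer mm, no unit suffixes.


translate([271, 447, 0]) cube([72, 72, 503]);
translate([271, 1192, 0]) cube([72, 72, 503]);
translate([2170, 447, 0]) cube([72, 72, 503]);
translate([2170, 1192, 0]) cube([72, 72, 503]);
translate([343, 447, 176]) cube([1827, 24, 139]);
translate([343, 1240, 176]) cube([1827, 24, 139]);
translate([271, 519, 176]) cube([24, 673, 139]);
translate([2218, 519, 176]) cube([24, 673, 139]);
translate([403, 447, 315]) cube([66, 817, 15]);
translate([529, 447, 315]) cube([66, 817, 15]);
translate([655, 447, 315]) cube([66, 817, 15]);
translate([781, 447, 315]) cube([66, 817, 15]);
translate([907, 447, 315]) cube([66, 817, 15]);
translate([1033, 447, 315]) cube([66, 817, 15]);
translate([1159, 447, 315]) cube([66, 817, 15]);
translate([1285, 447, 315]) cube([66, 817, 15]);
translate([1411, 447, 315]) cube([66, 817, 15]);
translate([1537, 447, 315]) cube([66, 817, 15]);
translate([1663, 447, 315]) cube([66, 817, 15]);
translate([1789, 447, 315]) cube([66, 817, 15]);
translate([1915, 447, 315]) cube([66, 817, 15]);
translate([2041, 447, 315]) cube([66, 817, 15]);


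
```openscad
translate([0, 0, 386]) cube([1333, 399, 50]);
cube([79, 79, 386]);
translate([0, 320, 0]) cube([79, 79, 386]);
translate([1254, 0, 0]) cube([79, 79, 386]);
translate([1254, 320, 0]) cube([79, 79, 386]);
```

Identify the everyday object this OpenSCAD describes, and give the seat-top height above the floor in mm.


A bench. The seat-top height is 436 mm.

A long slab on four corner posts — a bench. The slab sits at z = 386 with thickness 50, so the top is 386 + 50 = 436 mm.


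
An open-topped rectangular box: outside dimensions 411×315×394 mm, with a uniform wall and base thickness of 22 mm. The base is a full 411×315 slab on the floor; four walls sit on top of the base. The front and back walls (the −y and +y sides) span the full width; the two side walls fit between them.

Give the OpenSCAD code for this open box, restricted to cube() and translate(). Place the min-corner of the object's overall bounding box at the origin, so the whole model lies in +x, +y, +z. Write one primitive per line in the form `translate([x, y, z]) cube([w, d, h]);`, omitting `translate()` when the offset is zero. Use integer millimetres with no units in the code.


cube([411, 315, 22]);
translate([0, 0, 22]) cube([411, 22, 372]);
translate([0, 293, 22]) cube([411, 22, 372]);
translate([0, 22, 22]) cube([22, 271, 372]);
translate([389, 22, 22]) cube([22, 271, 372]);


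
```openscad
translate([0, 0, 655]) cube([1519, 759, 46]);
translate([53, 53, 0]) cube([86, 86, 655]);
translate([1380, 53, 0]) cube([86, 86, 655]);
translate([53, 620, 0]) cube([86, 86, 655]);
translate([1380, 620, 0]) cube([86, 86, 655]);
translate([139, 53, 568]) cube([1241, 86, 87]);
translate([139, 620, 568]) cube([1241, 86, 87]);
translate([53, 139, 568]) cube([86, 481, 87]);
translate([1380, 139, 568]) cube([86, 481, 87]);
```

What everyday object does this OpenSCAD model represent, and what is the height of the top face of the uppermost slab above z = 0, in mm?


A table. The table height is 701 mm.

A 1519×759×46 slab sits at z = 655 on four 86 mm square posts — a table. The top surface is at 655 + 46 = 701 mm.


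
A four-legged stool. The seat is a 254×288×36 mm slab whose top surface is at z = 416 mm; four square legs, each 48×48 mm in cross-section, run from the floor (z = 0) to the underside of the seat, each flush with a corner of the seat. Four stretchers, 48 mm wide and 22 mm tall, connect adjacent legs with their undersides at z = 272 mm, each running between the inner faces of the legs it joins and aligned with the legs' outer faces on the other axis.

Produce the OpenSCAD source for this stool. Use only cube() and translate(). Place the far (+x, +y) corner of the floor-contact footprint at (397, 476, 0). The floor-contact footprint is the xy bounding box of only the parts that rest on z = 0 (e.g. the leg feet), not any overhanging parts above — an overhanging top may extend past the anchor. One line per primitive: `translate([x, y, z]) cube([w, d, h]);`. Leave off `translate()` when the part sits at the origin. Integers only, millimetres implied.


translate([143, 188, 380]) cube([254, 288, 36]);
translate([143, 188, 0]) cube([48, 48, 380]);
translate([349, 188, 0]) cube([48, 48, 380]);
translate([143, 428, 0]) cube([48, 48, 380]);
translate([349, 428, 0]) cube([48, 48, 380]);
translate([191, 188, 272]) cube([158, 48, 22]);
translate([191, 428, 272]) cube([158, 48, 22]);
translate([143, 236, 272]) cube([48, 192, 22]);
translate([349, 236, 272]) cube([48, 192, 22]);


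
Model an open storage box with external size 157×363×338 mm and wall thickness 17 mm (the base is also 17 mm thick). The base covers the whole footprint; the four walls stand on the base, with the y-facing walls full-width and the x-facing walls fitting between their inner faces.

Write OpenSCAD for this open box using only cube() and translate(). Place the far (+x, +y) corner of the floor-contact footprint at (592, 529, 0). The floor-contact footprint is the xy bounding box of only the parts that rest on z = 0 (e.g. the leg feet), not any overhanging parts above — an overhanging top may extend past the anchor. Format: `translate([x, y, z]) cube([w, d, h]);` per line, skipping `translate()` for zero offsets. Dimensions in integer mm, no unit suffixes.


translate([435, 166, 0]) cube([157, 363, 17]);
translate([435, 166, 17]) cube([157, 17, 321]);
translate([435, 512, 17]) cube([157, 17, 321]);
translate([435, 183, 17]) cube([17, 329, 321]);
translate([575, 183, 17]) cube([17, 329, 321]);


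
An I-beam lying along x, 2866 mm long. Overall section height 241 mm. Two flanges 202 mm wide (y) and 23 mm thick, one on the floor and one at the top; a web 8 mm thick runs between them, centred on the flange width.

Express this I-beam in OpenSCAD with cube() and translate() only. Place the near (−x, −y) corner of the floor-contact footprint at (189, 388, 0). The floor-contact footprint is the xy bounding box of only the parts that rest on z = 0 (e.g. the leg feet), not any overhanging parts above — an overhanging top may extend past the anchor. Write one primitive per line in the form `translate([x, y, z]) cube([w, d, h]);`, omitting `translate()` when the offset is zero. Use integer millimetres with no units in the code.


translate([189, 388, 0]) cube([2866, 202, 23]);
translate([189, 485, 23]) cube([2866, 8, 195]);
translate([189, 388, 218]) cube([2866, 202, 23]);


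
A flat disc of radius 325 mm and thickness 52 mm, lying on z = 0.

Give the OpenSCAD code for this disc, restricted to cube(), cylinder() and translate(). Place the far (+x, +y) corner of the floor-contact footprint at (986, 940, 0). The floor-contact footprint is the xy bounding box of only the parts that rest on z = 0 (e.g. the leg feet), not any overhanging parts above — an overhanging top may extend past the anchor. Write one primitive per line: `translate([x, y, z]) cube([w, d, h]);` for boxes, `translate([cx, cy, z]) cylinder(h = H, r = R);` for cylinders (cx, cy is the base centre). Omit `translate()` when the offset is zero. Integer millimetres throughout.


translate([661, 615, 0]) cylinder(h = 52, r = 325);


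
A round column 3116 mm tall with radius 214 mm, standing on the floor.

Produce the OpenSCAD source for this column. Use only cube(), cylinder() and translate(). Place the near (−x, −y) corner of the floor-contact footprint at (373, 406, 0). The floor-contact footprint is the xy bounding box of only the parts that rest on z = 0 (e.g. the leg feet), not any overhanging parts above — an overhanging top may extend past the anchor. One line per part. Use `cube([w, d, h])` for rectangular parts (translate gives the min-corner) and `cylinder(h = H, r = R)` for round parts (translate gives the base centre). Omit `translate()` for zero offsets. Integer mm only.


translate([587, 620, 0]) cylinder(h = 3116, r = 214);


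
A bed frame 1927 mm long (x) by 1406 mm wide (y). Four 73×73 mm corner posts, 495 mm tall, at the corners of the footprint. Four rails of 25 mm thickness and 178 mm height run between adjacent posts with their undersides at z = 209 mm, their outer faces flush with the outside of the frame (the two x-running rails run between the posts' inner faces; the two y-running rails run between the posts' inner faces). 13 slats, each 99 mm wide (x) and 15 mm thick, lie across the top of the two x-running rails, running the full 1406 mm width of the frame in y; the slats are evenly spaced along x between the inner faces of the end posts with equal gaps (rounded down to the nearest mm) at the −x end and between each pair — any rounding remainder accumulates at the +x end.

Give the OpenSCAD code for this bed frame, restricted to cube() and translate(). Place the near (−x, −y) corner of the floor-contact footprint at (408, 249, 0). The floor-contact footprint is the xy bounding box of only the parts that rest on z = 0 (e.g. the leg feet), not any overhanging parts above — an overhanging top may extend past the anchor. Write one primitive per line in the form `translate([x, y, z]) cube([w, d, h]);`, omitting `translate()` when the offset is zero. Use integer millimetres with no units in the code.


translate([408, 249, 0]) cube([73, 73, 495]);
translate([408, 1582, 0]) cube([73, 73, 495]);
translate([2262, 249, 0]) cube([73, 73, 495]);
translate([2262, 1582, 0]) cube([73, 73, 495]);
translate([481, 249, 209]) cube([1781, 25, 178]);
translate([481, 1630, 209]) cube([1781, 25, 178]);
translate([408, 322, 209]) cube([25, 1260, 178]);
translate([2310, 322, 209]) cube([25, 1260, 178]);
translate([516, 249, 387]) cube([99, 1406, 15]);
translate([650, 249, 387]) cube([99, 1406, 15]);
translate([784, 249, 387]) cube([99, 1406, 15]);
translate([918, 249, 387]) cube([99, 1406, 15]);
translate([1052, 249, 387]) cube([99, 1406, 15]);
translate([1186, 249, 387]) cube([99, 1406, 15]);
translate([1320, 249, 387]) cube([99, 1406, 15]);
translate([1454, 249, 387]) cube([99, 1406, 15]);
translate([1588, 249, 387]) cube([99, 1406, 15]);
translate([1722, 249, 387]) cube([99, 1406, 15]);
translate([1856, 249, 387]) cube([99, 1406, 15]);
translate([1990, 249, 387]) cube([99, 1406, 15]);
translate([2124, 249, 387]) cube([99, 1406, 15]);


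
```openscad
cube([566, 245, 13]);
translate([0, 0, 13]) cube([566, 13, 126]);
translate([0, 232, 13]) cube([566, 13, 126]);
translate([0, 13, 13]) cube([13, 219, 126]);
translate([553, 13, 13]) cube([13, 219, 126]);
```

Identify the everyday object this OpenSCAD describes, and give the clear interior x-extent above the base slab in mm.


An open box. The internal width is 540 mm.

A 566×245 base slab with four walls standing on it — an open box. The base is 566 mm wide and the walls are 13 mm thick, so the internal width is 566 − 2 × 13 = 540 mm.


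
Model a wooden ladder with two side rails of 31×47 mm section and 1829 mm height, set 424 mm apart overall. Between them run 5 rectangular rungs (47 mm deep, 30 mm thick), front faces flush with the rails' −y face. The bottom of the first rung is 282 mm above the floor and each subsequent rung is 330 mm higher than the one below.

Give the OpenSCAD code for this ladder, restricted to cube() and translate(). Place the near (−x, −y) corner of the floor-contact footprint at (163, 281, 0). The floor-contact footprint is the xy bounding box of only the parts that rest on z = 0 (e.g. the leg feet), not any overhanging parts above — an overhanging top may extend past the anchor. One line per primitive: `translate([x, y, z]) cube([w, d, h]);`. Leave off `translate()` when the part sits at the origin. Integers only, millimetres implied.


translate([163, 281, 0]) cube([31, 47, 1829]);
translate([556, 281, 0]) cube([31, 47, 1829]);
translate([194, 281, 282]) cube([362, 47, 30]);
translate([194, 281, 612]) cube([362, 47, 30]);
translate([194, 281, 942]) cube([362, 47, 30]);
translate([194, 281, 1272]) cube([362, 47, 30]);
translate([194, 281, 1602]) cube([362, 47, 30]);


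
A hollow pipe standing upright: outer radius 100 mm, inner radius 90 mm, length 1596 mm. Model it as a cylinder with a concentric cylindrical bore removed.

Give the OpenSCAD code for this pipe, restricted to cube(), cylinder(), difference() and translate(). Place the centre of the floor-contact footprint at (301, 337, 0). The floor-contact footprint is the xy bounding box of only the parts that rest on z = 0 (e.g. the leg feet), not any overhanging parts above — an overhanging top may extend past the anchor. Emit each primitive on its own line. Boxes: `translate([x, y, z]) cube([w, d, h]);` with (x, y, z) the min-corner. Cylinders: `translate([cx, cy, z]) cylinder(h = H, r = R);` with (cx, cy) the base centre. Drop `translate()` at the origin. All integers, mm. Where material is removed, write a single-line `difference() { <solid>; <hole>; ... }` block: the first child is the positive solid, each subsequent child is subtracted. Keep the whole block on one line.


difference() { translate([301, 337, 0]) cylinder(h = 1596, r = 100); translate([301, 337, 0]) cylinder(h = 1596, r = 90); }


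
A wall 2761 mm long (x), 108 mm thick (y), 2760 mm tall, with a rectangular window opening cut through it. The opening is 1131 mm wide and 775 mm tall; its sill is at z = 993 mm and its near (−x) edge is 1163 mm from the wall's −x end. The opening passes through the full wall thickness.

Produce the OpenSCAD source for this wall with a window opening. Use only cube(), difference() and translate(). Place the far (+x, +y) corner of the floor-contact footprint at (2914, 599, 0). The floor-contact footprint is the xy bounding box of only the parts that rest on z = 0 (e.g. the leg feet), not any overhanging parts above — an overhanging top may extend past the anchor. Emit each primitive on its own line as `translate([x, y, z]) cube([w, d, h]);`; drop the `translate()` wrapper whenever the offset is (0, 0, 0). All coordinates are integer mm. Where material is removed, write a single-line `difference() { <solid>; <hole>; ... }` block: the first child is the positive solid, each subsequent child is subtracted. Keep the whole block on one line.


difference() { translate([153, 491, 0]) cube([2761, 108, 2760]); translate([1316, 491, 993]) cube([1131, 108, 775]); }


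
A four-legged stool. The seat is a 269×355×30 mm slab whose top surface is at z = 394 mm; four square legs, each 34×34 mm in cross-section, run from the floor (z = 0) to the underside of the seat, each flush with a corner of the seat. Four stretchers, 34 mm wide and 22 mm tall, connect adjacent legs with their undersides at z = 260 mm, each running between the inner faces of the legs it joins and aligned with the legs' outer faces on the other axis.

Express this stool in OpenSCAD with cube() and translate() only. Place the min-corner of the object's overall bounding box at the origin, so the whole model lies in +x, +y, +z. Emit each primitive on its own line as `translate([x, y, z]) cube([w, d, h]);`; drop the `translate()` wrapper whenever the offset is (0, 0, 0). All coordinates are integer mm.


translate([0, 0, 364]) cube([269, 355, 30]);
cube([34, 34, 364]);
translate([235, 0, 0]) cube([34, 34, 364]);
translate([0, 321, 0]) cube([34, 34, 364]);
translate([235, 321, 0]) cube([34, 34, 364]);
translate([34, 0, 260]) cube([201, 34, 22]);
translate([34, 321, 260]) cube([201, 34, 22]);
translate([0, 34, 260]) cube([34, 287, 22]);
translate([235, 34, 260]) cube([34, 287, 22]);


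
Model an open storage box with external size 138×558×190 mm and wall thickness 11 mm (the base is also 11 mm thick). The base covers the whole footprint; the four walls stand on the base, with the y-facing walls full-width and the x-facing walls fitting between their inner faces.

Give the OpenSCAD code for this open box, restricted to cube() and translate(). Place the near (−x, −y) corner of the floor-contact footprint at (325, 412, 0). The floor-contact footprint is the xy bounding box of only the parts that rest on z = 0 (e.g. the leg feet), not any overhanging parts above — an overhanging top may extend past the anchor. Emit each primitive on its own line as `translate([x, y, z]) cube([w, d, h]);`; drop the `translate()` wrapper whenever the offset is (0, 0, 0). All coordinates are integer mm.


translate([325, 412, 0]) cube([138, 558, 11]);
translate([325, 412, 11]) cube([138, 11, 179]);
translate([325, 959, 11]) cube([138, 11, 179]);
translate([325, 423, 11]) cube([11, 536, 179]);
translate([452, 423, 11]) cube([11, 536, 179]);


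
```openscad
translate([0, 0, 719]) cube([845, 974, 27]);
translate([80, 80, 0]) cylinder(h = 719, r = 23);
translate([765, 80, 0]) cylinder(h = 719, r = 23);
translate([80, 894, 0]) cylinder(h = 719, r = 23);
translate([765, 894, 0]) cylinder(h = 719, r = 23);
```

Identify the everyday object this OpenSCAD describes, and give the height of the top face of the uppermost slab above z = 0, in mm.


A table. The table height is 746 mm.

A 845×974×27 slab sits at z = 719 on four Ø46 mm round legs — a table. The top surface is at 719 + 27 = 746 mm.


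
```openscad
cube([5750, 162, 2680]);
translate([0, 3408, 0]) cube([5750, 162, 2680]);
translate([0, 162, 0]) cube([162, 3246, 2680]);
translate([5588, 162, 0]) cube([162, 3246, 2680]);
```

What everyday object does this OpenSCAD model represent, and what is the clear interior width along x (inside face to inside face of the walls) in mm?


A house (or room) frame. The interior width is 5426 mm.

Four 2680 mm walls enclosing a rectangle with no floor or roof — a room or house frame. Outside width is 5750 mm and wall thickness is 162 mm, so the interior width is 5750 − 2 × 162 = 5426 mm.


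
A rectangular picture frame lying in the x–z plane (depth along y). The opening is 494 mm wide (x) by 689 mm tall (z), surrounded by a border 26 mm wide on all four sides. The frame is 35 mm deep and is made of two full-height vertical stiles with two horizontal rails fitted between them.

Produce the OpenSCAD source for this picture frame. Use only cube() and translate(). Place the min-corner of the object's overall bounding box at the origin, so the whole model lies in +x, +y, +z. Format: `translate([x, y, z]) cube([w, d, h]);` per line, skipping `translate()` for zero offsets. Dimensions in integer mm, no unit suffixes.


cube([26, 35, 741]);
translate([520, 0, 0]) cube([26, 35, 741]);
translate([26, 0, 0]) cube([494, 35, 26]);
translate([26, 0, 715]) cube([494, 35, 26]);


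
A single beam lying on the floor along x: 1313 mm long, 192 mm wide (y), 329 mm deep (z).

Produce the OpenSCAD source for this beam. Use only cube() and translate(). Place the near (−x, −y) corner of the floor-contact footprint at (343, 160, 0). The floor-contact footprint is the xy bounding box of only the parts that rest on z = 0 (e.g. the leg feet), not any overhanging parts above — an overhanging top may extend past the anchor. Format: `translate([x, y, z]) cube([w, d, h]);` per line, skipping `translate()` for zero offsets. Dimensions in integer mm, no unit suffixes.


translate([343, 160, 0]) cube([1313, 192, 329]);


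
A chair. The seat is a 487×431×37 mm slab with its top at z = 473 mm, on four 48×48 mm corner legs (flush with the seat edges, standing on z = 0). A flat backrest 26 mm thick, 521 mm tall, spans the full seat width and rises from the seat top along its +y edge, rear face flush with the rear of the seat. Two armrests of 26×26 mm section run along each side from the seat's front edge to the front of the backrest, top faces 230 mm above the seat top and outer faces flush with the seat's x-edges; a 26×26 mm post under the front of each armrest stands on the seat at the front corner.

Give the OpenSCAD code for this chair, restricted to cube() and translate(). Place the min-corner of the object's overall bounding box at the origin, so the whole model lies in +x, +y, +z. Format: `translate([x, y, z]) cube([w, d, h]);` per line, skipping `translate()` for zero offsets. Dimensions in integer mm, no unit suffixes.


translate([0, 0, 436]) cube([487, 431, 37]);
cube([48, 48, 436]);
translate([439, 0, 0]) cube([48, 48, 436]);
translate([0, 383, 0]) cube([48, 48, 436]);
translate([439, 383, 0]) cube([48, 48, 436]);
translate([0, 405, 473]) cube([487, 26, 521]);
translate([0, 0, 677]) cube([26, 405, 26]);
translate([461, 0, 677]) cube([26, 405, 26]);
translate([0, 0, 473]) cube([26, 26, 204]);
translate([461, 0, 473]) cube([26, 26, 204]);


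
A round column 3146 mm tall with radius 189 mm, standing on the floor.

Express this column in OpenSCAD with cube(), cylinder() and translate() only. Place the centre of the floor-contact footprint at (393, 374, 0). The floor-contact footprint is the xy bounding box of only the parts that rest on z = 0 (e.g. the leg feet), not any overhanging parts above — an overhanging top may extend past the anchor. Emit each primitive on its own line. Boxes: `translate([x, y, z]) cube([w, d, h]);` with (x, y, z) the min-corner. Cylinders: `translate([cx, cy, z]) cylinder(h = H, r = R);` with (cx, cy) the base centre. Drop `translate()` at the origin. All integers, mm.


translate([393, 374, 0]) cylinder(h = 3146, r = 189);


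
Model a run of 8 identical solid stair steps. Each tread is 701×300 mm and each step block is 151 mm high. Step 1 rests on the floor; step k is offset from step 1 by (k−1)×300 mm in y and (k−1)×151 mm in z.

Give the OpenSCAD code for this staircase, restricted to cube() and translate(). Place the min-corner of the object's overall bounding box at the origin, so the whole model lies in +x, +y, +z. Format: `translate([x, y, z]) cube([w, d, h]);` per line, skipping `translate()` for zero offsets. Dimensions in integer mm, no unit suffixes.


cube([701, 300, 151]);
translate([0, 300, 151]) cube([701, 300, 151]);
translate([0, 600, 302]) cube([701, 300, 151]);
translate([0, 900, 453]) cube([701, 300, 151]);
translate([0, 1200, 604]) cube([701, 300, 151]);
translate([0, 1500, 755]) cube([701, 300, 151]);
translate([0, 1800, 906]) cube([701, 300, 151]);
translate([0, 2100, 1057]) cube([701, 300, 151]);


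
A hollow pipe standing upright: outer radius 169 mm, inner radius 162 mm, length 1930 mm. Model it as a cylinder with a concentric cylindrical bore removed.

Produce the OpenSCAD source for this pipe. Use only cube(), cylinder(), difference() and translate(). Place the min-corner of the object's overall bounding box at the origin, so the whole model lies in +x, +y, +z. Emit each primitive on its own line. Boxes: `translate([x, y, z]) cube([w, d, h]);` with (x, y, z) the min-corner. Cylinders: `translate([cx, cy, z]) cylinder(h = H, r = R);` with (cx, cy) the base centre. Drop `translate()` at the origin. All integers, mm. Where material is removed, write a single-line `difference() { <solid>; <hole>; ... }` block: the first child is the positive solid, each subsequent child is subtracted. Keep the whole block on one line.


difference() { translate([169, 169, 0]) cylinder(h = 1930, r = 169); translate([169, 169, 0]) cylinder(h = 1930, r = 162); }


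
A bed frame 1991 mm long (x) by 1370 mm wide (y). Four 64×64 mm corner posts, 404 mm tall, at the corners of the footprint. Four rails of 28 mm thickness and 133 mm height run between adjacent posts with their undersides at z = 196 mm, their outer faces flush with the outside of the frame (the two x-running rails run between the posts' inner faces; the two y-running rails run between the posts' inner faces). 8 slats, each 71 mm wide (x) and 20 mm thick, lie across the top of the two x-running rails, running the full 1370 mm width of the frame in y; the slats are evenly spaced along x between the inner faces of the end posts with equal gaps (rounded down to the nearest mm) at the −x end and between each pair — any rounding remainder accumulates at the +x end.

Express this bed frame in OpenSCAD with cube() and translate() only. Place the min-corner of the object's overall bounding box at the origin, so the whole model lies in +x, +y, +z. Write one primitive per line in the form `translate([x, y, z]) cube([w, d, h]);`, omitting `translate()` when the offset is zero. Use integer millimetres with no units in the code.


cube([64, 64, 404]);
translate([0, 1306, 0]) cube([64, 64, 404]);
translate([1927, 0, 0]) cube([64, 64, 404]);
translate([1927, 1306, 0]) cube([64, 64, 404]);
translate([64, 0, 196]) cube([1863, 28, 133]);
translate([64, 1342, 196]) cube([1863, 28, 133]);
translate([0, 64, 196]) cube([28, 1242, 133]);
translate([1963, 64, 196]) cube([28, 1242, 133]);
translate([207, 0, 329]) cube([71, 1370, 20]);
translate([421, 0, 329]) cube([71, 1370, 20]);
translate([635, 0, 329]) cube([71, 1370, 20]);
translate([849, 0, 329]) cube([71, 1370, 20]);
translate([1063, 0, 329]) cube([71, 1370, 20]);
translate([1277, 0, 329]) cube([71, 1370, 20]);
translate([1491, 0, 329]) cube([71, 1370, 20]);
translate([1705, 0, 329]) cube([71, 1370, 20]);


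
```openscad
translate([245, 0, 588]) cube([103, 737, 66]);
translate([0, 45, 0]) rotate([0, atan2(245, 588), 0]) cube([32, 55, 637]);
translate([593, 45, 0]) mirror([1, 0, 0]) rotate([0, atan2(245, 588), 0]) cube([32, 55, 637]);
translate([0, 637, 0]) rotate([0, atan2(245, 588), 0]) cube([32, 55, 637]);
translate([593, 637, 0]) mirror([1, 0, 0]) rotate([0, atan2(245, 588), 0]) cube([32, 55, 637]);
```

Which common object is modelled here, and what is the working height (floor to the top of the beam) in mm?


A sawhorse. The overall height is 654 mm.

A beam across two mirrored pairs of raked legs — a sawhorse. The beam's underside is at z = 588 (matching the legs' vertical rise in atan2(245, 588)) and the beam is 66 mm tall, so its top is at 588 + 66 = 654 mm. The raked legs top out at the beam's underside, so that is the highest point.


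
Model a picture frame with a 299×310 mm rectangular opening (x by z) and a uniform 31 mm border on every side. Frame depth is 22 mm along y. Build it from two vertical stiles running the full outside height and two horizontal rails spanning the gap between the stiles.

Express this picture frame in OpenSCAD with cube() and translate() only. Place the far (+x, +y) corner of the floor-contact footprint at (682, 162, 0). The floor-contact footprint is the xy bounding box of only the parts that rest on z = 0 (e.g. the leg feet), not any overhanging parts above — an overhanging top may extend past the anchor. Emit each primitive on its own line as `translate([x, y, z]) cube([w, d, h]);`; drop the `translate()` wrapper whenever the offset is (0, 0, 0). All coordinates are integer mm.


translate([321, 140, 0]) cube([31, 22, 372]);
translate([651, 140, 0]) cube([31, 22, 372]);
translate([352, 140, 0]) cube([299, 22, 31]);
translate([352, 140, 341]) cube([299, 22, 31]);


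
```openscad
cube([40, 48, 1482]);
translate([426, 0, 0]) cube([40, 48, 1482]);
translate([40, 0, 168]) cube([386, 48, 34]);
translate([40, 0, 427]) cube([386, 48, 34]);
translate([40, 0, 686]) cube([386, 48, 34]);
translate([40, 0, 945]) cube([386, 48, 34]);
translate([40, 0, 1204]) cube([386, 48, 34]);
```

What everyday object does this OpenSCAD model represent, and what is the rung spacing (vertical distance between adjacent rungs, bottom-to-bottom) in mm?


A ladder. The rung spacing is 259 mm.

Two tall 40×48 posts with 5 short bars between them — a ladder. Adjacent rungs sit at z = 168 and z = 427, so the spacing is 427 − 168 = 259 mm.


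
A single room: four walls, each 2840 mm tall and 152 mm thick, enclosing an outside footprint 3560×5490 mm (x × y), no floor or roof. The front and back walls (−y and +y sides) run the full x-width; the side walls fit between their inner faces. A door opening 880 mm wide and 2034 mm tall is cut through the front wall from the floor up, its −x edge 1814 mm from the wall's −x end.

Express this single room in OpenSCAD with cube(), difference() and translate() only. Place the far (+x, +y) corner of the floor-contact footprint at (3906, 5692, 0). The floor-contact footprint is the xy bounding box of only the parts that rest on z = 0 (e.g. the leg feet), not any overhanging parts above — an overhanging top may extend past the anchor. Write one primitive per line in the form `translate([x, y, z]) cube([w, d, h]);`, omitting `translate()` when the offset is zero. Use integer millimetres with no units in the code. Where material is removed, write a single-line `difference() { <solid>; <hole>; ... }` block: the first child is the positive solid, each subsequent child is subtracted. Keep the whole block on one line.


difference() { translate([346, 202, 0]) cube([3560, 152, 2840]); translate([2160, 202, 0]) cube([880, 152, 2034]); }
translate([346, 5540, 0]) cube([3560, 152, 2840]);
translate([346, 354, 0]) cube([152, 5186, 2840]);
translate([3754, 354, 0]) cube([152, 5186, 2840]);


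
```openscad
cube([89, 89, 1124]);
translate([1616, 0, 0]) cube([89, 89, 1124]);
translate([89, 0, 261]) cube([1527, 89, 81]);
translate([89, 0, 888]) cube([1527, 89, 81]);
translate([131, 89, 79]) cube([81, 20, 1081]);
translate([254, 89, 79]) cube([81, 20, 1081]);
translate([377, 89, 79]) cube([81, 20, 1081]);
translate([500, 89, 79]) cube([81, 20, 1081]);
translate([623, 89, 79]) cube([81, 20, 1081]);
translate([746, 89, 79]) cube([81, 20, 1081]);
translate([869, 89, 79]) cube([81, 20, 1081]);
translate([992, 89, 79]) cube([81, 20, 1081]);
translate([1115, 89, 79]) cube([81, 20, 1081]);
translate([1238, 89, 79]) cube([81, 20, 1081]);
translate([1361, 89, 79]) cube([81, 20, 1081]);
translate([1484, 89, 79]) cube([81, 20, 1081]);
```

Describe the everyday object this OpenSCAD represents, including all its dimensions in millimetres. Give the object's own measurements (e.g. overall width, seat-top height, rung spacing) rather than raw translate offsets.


A fence section. Two 89×89 mm posts, 1124 mm tall, stand on the floor with a clear span of 1527 mm between their inner faces. Two horizontal rails of 89×81 mm section span the gap between the posts with their undersides at z = 261 mm and z = 888 mm, flush with the posts' −y face. 12 pickets, each 81 mm wide, 20 mm thick and 1081 mm tall, are fixed to the +y face of the rails with their bottoms at z = 79 mm, spaced across the span with a 42 mm gap after the −x post and between neighbouring pickets, with 51 mm left before the +x post.


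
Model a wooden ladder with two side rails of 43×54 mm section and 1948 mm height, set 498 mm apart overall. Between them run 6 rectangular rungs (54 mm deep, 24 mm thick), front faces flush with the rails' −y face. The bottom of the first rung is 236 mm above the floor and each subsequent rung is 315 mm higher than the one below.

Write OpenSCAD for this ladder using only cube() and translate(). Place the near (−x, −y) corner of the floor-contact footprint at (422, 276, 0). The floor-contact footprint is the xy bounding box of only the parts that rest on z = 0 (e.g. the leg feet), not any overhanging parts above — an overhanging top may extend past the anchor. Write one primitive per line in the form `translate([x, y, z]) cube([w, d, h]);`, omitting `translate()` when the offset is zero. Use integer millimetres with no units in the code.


translate([422, 276, 0]) cube([43, 54, 1948]);
translate([877, 276, 0]) cube([43, 54, 1948]);
translate([465, 276, 236]) cube([412, 54, 24]);
translate([465, 276, 551]) cube([412, 54, 24]);
translate([465, 276, 866]) cube([412, 54, 24]);
translate([465, 276, 1181]) cube([412, 54, 24]);
translate([465, 276, 1496]) cube([412, 54, 24]);
translate([465, 276, 1811]) cube([412, 54, 24]);


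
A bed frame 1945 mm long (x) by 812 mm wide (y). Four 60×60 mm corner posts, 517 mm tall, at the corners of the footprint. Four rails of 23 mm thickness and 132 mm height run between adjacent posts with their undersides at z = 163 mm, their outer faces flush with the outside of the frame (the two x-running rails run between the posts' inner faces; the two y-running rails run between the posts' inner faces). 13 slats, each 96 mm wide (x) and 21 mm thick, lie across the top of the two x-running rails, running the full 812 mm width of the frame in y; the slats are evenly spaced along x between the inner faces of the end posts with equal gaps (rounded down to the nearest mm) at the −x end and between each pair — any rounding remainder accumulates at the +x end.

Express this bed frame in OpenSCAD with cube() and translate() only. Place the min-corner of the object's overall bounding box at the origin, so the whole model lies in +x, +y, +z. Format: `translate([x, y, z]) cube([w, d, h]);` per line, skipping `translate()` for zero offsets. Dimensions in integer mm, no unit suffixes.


// slat z = rail_z + rail_h = 163 + 132 = 295
// slat gap = ⌊(1825 − 13·96) / 14⌋ = 41
cube([60, 60, 517]);
translate([0, 752, 0]) cube([60, 60, 517]);
translate([1885, 0, 0]) cube([60, 60, 517]);
translate([1885, 752, 0]) cube([60, 60, 517]);
translate([60, 0, 163]) cube([1825, 23, 132]);
translate([60, 789, 163]) cube([1825, 23, 132]);
translate([0, 60, 163]) cube([23, 692, 132]);
translate([1922, 60, 163]) cube([23, 692, 132]);
translate([101, 0, 295]) cube([96, 812, 21]);
translate([238, 0, 295]) cube([96, 812, 21]);
translate([375, 0, 295]) cube([96, 812, 21]);
translate([512, 0, 295]) cube([96, 812, 21]);
translate([649, 0, 295]) cube([96, 812, 21]);
translate([786, 0, 295]) cube([96, 812, 21]);
translate([923, 0, 295]) cube([96, 812, 21]);
translate([1060, 0, 295]) cube([96, 812, 21]);
translate([1197, 0, 295]) cube([96, 812, 21]);
translate([1334, 0, 295]) cube([96, 812, 21]);
translate([1471, 0, 295]) cube([96, 812, 21]);
translate([1608, 0, 295]) cube([96, 812, 21]);
translate([1745, 0, 295]) cube([96, 812, 21]);
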